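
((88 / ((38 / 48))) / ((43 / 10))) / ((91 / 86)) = 42240/1729 = 24.43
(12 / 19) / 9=4/57 = 0.07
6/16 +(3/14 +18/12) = 117/56 = 2.09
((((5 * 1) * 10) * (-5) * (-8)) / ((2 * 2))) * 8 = 4000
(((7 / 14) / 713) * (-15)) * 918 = -6885/713 = -9.66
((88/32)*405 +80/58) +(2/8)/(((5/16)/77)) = 682503/580 = 1176.73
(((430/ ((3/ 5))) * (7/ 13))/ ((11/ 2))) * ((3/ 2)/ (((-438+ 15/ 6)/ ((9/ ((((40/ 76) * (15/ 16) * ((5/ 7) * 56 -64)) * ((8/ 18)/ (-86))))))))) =-35.54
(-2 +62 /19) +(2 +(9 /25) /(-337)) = 522179/160075 = 3.26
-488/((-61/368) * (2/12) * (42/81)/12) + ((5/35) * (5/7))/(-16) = 320495611/784 = 408795.42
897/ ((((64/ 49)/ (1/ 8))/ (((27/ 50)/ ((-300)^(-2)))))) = 267014475/64 = 4172101.17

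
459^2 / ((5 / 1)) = 210681/5 = 42136.20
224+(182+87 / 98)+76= 47323/98 = 482.89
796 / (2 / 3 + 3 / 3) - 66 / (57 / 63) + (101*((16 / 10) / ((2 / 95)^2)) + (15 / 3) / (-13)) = 450792621/1235 = 365014.27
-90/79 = -1.14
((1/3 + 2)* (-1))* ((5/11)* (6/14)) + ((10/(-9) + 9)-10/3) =406/99 = 4.10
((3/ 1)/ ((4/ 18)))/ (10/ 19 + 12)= 513/476 = 1.08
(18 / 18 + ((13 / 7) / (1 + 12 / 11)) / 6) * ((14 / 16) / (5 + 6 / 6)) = 1109/6624 = 0.17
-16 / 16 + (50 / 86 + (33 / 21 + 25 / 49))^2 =27043872/4439449 = 6.09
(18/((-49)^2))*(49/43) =18/2107 = 0.01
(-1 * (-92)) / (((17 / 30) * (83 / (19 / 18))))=8740/4233 = 2.06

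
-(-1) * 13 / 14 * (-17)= -221/14 = -15.79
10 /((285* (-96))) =-1/2736 = 0.00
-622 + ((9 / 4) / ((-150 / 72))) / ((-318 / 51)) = -1647841/2650 = -621.83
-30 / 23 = -1.30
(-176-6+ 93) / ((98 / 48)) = -2136/49 = -43.59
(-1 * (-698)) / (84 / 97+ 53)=67706/5225 = 12.96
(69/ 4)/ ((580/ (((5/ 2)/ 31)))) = 69/28768 = 0.00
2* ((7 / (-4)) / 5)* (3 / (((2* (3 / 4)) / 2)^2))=-56/15 = -3.73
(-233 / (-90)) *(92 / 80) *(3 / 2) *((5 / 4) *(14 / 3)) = 37513/1440 = 26.05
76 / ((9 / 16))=1216/9 = 135.11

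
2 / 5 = 0.40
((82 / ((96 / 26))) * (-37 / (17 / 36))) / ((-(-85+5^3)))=43.50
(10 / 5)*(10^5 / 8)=25000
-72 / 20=-18/5 = -3.60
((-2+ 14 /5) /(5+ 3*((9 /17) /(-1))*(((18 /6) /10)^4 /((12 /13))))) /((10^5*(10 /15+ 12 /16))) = 96/84763075 = 0.00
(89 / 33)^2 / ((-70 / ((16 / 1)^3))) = -16222208/38115 = -425.61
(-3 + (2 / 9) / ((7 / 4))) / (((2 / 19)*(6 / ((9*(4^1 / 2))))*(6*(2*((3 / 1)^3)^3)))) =-3439/9920232 = 0.00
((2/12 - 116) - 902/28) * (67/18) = -208303/378 = -551.07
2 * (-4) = -8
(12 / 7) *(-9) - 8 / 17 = -1892/119 = -15.90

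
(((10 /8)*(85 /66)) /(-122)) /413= -425/13301904 = 0.00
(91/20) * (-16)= -364/5 = -72.80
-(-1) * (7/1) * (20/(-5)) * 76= -2128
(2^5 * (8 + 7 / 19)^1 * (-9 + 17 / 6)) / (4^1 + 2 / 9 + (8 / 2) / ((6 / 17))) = -70596/665 = -106.16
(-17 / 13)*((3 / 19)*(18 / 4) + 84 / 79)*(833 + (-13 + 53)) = -79028325/39026 = -2025.02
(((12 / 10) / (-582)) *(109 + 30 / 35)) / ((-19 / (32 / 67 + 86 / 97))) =0.02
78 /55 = 1.42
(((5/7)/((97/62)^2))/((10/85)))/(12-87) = -32674/987945 = -0.03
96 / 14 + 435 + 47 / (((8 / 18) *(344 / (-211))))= 3631197/9632 = 376.99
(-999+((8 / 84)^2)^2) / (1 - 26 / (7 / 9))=194286503/6306741 = 30.81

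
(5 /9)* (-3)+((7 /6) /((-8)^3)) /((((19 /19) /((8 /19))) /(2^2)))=-3047/1824 = -1.67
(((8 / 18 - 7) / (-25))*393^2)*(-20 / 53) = -4049996/265 = -15283.00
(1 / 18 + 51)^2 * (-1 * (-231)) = 65031197/108 = 602140.71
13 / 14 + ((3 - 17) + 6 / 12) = -12.57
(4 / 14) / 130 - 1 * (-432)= 196561/455 = 432.00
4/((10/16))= 6.40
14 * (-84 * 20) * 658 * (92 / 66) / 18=-1198490.51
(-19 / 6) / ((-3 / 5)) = 95/18 = 5.28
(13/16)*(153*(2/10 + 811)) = 1008423/10 = 100842.30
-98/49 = -2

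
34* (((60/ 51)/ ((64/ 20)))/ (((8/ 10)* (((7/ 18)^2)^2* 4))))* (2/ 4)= 820125/9604 = 85.39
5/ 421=0.01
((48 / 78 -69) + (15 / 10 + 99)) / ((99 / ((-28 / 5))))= -2338/1287 = -1.82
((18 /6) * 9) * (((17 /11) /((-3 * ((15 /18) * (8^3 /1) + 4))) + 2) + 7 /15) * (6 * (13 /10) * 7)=75963069/20900 = 3634.60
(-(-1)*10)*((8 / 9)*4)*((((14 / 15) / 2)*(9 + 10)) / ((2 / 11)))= 1733.93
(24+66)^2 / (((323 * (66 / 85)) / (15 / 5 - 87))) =-567000/209 = -2712.92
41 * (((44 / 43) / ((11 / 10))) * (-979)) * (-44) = 1642898.60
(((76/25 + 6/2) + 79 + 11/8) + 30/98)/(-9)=-283289/29400 = -9.64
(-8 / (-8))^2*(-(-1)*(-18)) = -18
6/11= 0.55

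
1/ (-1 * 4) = -1/4 = -0.25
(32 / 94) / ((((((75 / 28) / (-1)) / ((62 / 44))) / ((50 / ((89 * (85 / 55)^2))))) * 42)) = -10912/10879983 = 0.00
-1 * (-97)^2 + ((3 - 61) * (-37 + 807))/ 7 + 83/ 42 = -663055/42 = -15787.02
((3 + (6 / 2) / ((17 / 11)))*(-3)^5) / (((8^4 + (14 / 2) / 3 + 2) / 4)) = -244944/209117 = -1.17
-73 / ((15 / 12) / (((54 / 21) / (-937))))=5256/32795 = 0.16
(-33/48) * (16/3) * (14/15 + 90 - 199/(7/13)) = 321827/315 = 1021.67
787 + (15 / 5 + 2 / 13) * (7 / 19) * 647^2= 120335172/247 = 487186.93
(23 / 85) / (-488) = -23/41480 = 0.00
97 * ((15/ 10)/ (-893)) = -291/1786 = -0.16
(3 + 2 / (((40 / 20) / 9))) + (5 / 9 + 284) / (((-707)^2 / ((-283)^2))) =259091621/4498641 = 57.59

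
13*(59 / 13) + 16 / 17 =59.94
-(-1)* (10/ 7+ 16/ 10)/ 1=106/35 = 3.03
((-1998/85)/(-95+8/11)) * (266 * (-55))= -64307628/17629 = -3647.83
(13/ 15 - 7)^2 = 8464/225 = 37.62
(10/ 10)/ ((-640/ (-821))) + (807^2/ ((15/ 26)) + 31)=144494577/128 = 1128863.88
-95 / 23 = -4.13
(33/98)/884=33/86632 = 0.00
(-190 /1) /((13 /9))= -1710/13 = -131.54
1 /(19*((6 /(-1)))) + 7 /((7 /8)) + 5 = 1481/114 = 12.99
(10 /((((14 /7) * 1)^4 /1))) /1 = 5/8 = 0.62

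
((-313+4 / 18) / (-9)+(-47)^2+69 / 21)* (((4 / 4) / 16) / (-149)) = -1274071/1351728 = -0.94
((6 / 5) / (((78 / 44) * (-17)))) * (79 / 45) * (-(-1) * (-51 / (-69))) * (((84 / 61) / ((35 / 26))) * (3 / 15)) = -27808/2630625 = -0.01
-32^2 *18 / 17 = -18432/17 = -1084.24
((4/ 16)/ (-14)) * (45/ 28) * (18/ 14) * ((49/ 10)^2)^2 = -1361367/64000 = -21.27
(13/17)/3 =13/51 = 0.25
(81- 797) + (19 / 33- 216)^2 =49758157/1089 = 45691.60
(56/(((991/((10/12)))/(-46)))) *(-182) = 1172080/2973 = 394.24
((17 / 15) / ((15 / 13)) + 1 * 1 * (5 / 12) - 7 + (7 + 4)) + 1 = 5759/900 = 6.40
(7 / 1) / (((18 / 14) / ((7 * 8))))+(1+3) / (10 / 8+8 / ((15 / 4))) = 559192/1827 = 306.07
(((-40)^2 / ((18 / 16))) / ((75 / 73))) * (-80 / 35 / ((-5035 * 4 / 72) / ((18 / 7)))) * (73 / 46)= 261931008/5674445 = 46.16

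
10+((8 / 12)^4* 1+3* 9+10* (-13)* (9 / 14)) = -26294/567 = -46.37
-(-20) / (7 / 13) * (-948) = -246480/7 = -35211.43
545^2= 297025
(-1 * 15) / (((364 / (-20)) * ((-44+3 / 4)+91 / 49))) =-300/15067 = -0.02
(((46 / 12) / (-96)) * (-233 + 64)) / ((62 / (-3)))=-3887/11904 = -0.33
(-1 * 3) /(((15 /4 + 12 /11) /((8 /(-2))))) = 176/71 = 2.48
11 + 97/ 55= 702/55 = 12.76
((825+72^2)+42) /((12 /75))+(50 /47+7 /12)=5332676/141 = 37820.40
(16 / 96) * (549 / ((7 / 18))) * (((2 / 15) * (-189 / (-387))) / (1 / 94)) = 309636/215 = 1440.17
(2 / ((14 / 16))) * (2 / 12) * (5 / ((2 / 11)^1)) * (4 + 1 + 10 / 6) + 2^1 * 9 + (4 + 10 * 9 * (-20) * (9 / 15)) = -62254/63 = -988.16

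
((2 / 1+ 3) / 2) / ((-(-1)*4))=5/8 = 0.62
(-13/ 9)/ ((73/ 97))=-1261/657 = -1.92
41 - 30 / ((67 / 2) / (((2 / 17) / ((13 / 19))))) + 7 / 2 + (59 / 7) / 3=29325749/621894 = 47.16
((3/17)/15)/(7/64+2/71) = 4544/53125 = 0.09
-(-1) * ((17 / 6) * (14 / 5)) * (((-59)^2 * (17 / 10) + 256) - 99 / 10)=1222487/25 = 48899.48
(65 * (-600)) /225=-520/3 = -173.33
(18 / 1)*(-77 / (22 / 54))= -3402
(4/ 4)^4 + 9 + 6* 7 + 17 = 69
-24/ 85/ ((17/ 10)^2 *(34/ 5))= -1200/83521 = -0.01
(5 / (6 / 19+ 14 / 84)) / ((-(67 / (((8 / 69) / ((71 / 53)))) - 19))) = -48336/3521947 = -0.01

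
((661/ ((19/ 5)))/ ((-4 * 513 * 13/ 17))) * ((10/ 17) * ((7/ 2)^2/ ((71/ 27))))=-809725/2665624 = -0.30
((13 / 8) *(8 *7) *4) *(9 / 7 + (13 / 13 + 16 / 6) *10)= 41444/3 = 13814.67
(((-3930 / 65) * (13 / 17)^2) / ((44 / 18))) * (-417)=19174077/3179 = 6031.48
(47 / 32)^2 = 2209/1024 = 2.16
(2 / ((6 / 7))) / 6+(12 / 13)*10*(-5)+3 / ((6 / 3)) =-5179/117 = -44.26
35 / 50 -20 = -193/10 = -19.30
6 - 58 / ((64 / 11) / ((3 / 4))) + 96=12099/128 = 94.52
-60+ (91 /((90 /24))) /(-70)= -4526/75 = -60.35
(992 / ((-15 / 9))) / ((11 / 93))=-276768/55 = -5032.15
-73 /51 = -1.43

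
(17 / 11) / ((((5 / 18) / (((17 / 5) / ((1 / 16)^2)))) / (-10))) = -2663424/55 = -48425.89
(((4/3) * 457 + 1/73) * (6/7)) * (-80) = -21351520/511 = -41783.80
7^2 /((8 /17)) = 833/8 = 104.12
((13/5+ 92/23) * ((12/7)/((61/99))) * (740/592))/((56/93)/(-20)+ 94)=4557465/18658192 = 0.24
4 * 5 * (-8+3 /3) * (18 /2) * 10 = -12600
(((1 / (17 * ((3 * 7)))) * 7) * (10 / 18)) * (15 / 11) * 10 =250/1683 = 0.15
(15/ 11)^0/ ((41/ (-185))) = -185/41 = -4.51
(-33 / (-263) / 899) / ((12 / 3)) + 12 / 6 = 1891529/945748 = 2.00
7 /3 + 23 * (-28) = -1925/3 = -641.67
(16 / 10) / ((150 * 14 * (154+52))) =1/270375 = 0.00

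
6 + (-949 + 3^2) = -934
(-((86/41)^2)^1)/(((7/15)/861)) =-332820/41 = -8117.56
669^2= 447561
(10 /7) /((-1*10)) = -1/7 = -0.14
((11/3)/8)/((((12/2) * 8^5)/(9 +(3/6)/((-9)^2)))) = 16049/764411904 = 0.00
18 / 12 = 3/2 = 1.50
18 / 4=9/2 = 4.50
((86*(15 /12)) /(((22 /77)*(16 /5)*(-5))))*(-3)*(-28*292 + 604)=-8546895/16 = -534180.94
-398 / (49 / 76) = -30248/49 = -617.31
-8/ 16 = -0.50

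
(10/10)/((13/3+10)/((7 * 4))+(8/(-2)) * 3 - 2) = -84/1133 = -0.07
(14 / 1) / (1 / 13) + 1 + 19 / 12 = 2215/12 = 184.58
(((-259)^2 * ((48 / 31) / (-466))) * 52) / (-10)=41858544/36115 = 1159.03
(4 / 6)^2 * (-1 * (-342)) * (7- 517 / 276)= 53770/69 = 779.28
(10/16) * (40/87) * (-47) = -1175/87 = -13.51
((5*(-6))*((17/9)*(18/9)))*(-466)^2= -73833040/3 = -24611013.33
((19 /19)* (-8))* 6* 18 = -864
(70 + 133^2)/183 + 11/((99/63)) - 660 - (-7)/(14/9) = -201833/366 = -551.46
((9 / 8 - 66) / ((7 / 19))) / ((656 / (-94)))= 463467/18368 = 25.23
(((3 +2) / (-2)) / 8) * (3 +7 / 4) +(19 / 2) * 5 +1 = 3009/64 = 47.02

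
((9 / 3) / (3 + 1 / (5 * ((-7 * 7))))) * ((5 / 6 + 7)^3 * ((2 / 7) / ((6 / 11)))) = 39971855/158544 = 252.12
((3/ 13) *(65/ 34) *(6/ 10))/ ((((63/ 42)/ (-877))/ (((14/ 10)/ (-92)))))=18417/7820 = 2.36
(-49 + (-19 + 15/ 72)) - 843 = -21859/24 = -910.79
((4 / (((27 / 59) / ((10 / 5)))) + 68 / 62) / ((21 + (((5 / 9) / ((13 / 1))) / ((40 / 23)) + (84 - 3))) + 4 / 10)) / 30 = 808600/133737813 = 0.01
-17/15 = -1.13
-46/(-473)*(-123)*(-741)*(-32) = -134162496/473 = -283641.64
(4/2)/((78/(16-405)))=-389/39 = -9.97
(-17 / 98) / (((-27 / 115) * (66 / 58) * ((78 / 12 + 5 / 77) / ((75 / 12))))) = 1417375/2292948 = 0.62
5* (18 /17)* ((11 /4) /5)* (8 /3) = 7.76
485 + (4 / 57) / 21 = 580549/1197 = 485.00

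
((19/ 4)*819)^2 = 242144721/16 = 15134045.06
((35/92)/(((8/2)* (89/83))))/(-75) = -581/491280 = 0.00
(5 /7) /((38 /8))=0.15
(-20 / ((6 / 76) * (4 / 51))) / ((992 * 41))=-1615/20336 = -0.08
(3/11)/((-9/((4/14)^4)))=-16/79233 = 0.00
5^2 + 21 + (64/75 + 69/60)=14401/300 = 48.00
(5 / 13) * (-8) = -3.08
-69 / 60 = -23/20 = -1.15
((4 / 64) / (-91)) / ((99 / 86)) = -43/72072 = 0.00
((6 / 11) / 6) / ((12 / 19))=19/132 = 0.14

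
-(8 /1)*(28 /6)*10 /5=-224/3 = -74.67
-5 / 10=-1/2 = -0.50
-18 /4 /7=-9/14 = -0.64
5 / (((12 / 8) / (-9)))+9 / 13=-29.31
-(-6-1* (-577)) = -571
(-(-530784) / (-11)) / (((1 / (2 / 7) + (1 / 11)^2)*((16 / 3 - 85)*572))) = 0.30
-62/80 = -31/40 = -0.78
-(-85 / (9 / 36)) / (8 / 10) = 425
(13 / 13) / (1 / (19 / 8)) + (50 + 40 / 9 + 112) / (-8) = -1327/72 = -18.43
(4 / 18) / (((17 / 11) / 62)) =1364/153 = 8.92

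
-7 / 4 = -1.75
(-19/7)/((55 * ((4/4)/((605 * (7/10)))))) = -209/10 = -20.90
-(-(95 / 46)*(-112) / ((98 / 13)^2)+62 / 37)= -1677188/291893 = -5.75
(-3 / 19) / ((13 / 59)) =-0.72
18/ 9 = 2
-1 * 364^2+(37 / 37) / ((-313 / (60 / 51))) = -705011236/5321 = -132496.00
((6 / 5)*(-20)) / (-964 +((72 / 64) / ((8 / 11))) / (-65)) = 99840/4010339 = 0.02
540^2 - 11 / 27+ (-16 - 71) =7870840/27 = 291512.59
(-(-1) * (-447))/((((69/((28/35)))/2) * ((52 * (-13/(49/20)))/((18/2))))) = 65709/194350 = 0.34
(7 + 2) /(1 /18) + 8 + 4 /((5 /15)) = 182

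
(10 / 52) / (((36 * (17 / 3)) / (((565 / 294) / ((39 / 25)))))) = 70625/60815664 = 0.00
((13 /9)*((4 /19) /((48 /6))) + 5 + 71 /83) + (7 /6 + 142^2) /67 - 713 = -386205344/950931 = -406.13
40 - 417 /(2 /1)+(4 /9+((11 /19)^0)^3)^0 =-335/2 = -167.50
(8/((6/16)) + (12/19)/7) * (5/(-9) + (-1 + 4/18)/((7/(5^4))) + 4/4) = -196604/133 = -1478.23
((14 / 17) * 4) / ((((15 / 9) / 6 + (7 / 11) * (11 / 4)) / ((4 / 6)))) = 1344/1241 = 1.08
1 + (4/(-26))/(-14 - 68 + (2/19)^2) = 192748/192387 = 1.00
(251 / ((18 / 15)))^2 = 1575025/36 = 43750.69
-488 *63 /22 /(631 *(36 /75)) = -32025/6941 = -4.61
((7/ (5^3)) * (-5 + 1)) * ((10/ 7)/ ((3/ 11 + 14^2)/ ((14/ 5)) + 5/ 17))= -20944/4607125 = 0.00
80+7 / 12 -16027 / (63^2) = 1215233/15876 = 76.55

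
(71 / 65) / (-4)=-71/260 = -0.27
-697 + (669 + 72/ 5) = -68/5 = -13.60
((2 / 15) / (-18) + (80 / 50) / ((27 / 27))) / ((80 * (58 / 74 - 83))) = -1591/6570720 = 0.00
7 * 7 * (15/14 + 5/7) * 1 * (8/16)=175/4 = 43.75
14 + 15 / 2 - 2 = 39/2 = 19.50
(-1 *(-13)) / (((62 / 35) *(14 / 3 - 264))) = -0.03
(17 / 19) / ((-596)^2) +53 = 357702529/6749104 = 53.00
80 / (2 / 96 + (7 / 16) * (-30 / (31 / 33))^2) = 3690240/20583061 = 0.18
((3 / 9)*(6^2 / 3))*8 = 32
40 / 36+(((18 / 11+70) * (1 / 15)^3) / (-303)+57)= 653683837/11248875 = 58.11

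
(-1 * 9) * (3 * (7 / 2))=-189/2 = -94.50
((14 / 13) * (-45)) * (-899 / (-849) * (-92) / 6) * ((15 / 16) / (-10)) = -2171085/29432 = -73.77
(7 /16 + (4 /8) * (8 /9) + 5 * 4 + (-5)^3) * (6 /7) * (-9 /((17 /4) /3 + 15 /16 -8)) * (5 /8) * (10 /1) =-3373425/3794 = -889.15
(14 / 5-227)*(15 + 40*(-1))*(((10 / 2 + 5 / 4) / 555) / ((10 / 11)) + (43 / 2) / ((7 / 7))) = 107072315/888 = 120576.93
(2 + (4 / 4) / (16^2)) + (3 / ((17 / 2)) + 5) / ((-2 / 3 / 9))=-305775/4352 = -70.26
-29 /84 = -0.35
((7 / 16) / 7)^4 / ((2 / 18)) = 9/65536 = 0.00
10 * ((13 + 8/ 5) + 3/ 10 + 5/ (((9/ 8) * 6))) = 4223/27 = 156.41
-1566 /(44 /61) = -47763/22 = -2171.05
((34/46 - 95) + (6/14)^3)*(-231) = 24519099/1127 = 21756.08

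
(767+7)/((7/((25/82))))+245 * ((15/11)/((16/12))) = 3589875/12628 = 284.28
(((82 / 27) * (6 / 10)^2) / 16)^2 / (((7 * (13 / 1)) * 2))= 1681/65520000 = 0.00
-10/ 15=-2/3 = -0.67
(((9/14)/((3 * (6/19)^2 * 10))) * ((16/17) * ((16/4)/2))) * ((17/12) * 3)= 1.72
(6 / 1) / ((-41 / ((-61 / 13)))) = 366/533 = 0.69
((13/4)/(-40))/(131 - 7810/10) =1/8000 = 0.00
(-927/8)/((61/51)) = -47277/488 = -96.88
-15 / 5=-3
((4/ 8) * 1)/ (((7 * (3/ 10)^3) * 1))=500/189 = 2.65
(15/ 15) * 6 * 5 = 30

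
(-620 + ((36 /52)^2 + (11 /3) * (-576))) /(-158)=461627/26702 = 17.29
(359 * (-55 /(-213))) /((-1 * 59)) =-19745/12567 = -1.57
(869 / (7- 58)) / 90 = -869/4590 = -0.19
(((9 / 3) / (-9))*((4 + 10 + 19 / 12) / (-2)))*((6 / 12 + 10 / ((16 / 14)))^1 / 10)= 6919/2880 = 2.40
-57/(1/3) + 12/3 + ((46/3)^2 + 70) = 1243/9 = 138.11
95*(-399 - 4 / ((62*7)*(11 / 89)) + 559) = 15192.92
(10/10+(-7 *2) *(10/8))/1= -16.50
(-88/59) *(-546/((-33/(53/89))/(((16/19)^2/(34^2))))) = -4938752/547831579 = -0.01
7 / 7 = 1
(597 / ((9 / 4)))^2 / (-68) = -158404/153 = -1035.32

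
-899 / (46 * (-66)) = 899/3036 = 0.30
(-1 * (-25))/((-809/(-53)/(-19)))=-25175/809 = -31.12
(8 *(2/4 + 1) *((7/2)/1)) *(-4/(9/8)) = -149.33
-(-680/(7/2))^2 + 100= -1844700/49 = -37646.94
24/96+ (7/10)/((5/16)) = 249/100 = 2.49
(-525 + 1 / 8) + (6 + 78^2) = 44521/8 = 5565.12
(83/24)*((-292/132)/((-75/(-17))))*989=-101869967/59400 = -1714.98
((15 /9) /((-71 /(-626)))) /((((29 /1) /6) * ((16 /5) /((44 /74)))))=86075/152366 = 0.56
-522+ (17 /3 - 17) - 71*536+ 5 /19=-2199577/57 = -38589.07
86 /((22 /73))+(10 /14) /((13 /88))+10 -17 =283482/1001 = 283.20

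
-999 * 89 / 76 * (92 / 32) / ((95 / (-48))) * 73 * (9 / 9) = 447844707/3610 = 124056.71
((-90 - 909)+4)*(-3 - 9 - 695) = 703465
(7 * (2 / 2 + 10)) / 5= 77/5 = 15.40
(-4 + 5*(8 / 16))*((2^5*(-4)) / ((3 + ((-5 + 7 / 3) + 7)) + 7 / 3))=576/29 = 19.86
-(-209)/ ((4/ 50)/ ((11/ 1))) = 57475/2 = 28737.50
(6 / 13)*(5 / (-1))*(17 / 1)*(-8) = 4080/13 = 313.85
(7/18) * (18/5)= 7/5 = 1.40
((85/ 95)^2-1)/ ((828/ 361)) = -2/23 = -0.09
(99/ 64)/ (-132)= -3/256 = -0.01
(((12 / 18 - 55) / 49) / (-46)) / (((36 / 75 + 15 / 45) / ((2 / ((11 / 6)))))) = 24450/756217 = 0.03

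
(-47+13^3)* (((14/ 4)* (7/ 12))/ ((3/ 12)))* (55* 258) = 249152750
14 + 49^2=2415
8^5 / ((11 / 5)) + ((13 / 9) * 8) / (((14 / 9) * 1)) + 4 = 1147760/77 = 14905.97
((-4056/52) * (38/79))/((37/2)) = -5928/2923 = -2.03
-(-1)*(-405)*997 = -403785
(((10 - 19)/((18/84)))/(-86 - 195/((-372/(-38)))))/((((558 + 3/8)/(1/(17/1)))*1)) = 6944/166230471 = 0.00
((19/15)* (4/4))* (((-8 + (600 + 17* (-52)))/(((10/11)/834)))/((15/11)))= -93311812/375 = -248831.50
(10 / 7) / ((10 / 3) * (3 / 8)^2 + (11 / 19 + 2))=0.47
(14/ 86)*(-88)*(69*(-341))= 14493864/43 = 337066.60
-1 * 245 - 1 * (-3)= -242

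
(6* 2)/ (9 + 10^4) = 12/10009 = 0.00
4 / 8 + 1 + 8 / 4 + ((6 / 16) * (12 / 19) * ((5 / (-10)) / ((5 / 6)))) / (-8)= 5347/1520 = 3.52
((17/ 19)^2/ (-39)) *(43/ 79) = -12427/1112241 = -0.01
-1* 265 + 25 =-240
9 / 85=0.11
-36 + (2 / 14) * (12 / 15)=-1256/35 = -35.89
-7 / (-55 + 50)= 7/5 = 1.40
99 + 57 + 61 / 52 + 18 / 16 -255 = -10057/104 = -96.70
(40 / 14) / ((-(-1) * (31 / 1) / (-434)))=-40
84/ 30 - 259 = -1281/5 = -256.20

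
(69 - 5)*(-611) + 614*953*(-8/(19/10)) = -47554336/19 = -2502859.79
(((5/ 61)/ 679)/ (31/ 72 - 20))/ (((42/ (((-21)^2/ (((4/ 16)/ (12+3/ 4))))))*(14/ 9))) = -123930/58359371 = 0.00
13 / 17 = 0.76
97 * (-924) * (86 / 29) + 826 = -7684054/29 = -264967.38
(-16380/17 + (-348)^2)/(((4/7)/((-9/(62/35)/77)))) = -160838055/11594 = -13872.53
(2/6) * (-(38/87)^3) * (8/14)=-219488/13828563 = -0.02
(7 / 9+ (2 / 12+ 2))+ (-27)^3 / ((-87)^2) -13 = -191587/15138 = -12.66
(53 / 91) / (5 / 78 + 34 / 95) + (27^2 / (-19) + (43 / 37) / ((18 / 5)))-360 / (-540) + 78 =219502627/5226102 = 42.00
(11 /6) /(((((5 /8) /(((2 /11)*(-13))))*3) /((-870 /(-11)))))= -6032/33 = -182.79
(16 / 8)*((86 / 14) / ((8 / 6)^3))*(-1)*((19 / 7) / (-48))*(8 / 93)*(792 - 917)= -306375/97216 = -3.15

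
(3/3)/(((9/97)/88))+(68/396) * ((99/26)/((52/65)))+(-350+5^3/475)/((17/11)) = 218571487/302328 = 722.96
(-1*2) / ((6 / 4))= -4/3 = -1.33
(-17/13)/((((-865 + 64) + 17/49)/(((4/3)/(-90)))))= -833/34426080 = 0.00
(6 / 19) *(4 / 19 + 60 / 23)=7392/8303 = 0.89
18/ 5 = 3.60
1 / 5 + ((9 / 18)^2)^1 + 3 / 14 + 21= 3033/140 = 21.66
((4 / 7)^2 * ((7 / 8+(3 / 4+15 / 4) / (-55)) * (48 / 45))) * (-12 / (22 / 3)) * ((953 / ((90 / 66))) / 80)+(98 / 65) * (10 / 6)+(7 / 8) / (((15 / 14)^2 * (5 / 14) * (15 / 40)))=4.25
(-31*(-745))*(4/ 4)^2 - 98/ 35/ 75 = 8660611/375 = 23094.96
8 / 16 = 1/2 = 0.50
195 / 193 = 1.01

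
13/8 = 1.62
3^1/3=1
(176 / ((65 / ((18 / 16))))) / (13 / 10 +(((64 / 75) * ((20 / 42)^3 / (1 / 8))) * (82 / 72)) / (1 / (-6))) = -0.82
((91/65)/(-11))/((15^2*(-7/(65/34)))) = 13/84150 = 0.00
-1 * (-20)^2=-400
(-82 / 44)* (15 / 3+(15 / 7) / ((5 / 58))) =-779/14 = -55.64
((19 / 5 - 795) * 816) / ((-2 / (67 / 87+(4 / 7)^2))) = 503044960/1421 = 354007.71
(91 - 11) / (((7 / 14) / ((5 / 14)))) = 400/7 = 57.14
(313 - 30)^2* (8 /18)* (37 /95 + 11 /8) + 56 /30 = 35800847/570 = 62808.50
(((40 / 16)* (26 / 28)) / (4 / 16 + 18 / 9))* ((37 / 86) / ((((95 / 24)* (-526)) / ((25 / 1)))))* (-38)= 48100/237489 = 0.20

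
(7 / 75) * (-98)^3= -87844.59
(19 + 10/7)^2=417.33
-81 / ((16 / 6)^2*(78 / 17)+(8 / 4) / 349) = -1441719/580838 = -2.48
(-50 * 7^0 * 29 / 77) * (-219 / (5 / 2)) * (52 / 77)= 1114.02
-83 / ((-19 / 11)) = 913/19 = 48.05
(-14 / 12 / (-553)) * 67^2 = 4489/474 = 9.47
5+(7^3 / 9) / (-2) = -253/18 = -14.06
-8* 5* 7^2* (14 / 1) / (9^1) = -27440/9 = -3048.89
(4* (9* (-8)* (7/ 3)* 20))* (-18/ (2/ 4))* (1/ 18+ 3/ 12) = 147840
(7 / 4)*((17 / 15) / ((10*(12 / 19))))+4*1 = 31061/7200 = 4.31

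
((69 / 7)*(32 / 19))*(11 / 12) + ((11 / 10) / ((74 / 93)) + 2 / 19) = 1644179/98420 = 16.71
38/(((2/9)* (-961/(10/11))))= -1710/10571 = -0.16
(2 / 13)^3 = 8/2197 = 0.00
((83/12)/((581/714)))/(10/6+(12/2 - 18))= -51/62 = -0.82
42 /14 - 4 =-1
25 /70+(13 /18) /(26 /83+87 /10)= 412175/942606 = 0.44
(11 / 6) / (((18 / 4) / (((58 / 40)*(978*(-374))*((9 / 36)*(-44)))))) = 106957829/45 = 2376840.64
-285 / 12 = -95/4 = -23.75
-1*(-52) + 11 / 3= 167/3 = 55.67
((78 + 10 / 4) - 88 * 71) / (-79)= 12335/158 = 78.07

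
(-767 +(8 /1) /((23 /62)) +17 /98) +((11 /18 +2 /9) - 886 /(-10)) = -11086772/16905 = -655.83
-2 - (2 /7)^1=-16/7 = -2.29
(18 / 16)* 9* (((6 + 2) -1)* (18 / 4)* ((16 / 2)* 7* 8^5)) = 585252864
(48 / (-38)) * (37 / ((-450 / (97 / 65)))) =14356/92625 = 0.15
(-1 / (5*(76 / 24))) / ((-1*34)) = 3/1615 = 0.00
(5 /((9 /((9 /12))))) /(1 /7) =35/12 = 2.92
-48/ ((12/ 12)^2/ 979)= -46992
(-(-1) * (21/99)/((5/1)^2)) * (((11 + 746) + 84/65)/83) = 345023/4450875 = 0.08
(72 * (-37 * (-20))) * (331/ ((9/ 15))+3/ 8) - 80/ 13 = 382366060/13 = 29412773.85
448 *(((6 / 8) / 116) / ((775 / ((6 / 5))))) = 504/112375 = 0.00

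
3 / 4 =0.75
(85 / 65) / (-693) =-17/9009 = 0.00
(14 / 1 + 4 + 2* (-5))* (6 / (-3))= -16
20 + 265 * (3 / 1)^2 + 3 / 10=24053/10 = 2405.30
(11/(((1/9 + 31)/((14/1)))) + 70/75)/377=353/22620 = 0.02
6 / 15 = 2/5 = 0.40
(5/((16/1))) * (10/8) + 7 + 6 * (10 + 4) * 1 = 5849/64 = 91.39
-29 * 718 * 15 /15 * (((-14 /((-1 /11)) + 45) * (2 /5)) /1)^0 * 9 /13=-187398/13 = -14415.23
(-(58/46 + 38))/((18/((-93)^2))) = -18864.85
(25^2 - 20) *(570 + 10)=350900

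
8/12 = 2/3 = 0.67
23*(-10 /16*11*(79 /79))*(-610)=96456.25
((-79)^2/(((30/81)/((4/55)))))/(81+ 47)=168507/17600 = 9.57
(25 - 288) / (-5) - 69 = -82/5 = -16.40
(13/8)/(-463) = -13/3704 = 0.00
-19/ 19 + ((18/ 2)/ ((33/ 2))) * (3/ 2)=-2/11 = -0.18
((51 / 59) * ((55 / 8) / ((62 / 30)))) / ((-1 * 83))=-42075/1214456 = -0.03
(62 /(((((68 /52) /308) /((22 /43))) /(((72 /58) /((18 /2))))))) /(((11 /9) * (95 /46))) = 822197376/2013905 = 408.26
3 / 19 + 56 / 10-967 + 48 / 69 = -2098794/2185 = -960.55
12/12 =1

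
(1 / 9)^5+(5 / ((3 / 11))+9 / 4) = 4861705/236196 = 20.58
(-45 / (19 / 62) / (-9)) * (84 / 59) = 26040/1121 = 23.23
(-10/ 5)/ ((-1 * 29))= 2/29 = 0.07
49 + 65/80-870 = -13123/16 = -820.19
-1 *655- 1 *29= -684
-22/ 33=-0.67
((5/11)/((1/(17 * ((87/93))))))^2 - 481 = -49854936/116281 = -428.75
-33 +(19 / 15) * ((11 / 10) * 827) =167893/150 = 1119.29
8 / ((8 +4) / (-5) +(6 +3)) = 40/33 = 1.21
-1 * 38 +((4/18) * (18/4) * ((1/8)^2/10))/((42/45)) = -68093/1792 = -38.00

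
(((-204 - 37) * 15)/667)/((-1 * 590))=723/78706 = 0.01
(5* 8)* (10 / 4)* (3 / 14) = 150/7 = 21.43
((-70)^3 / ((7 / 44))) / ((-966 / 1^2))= 154000/69 = 2231.88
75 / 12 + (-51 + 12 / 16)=-44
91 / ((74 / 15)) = 1365/74 = 18.45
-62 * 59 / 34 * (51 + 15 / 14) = -1333341/238 = -5602.27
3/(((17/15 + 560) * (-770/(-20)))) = 90/648109 = 0.00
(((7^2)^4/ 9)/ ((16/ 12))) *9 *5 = 21618003.75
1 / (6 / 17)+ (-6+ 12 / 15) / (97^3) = 77577049/27380190 = 2.83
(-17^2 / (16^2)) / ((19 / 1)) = -289/4864 = -0.06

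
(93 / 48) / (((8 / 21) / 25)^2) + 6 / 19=162349269/19456 = 8344.43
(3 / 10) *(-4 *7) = -42/5 = -8.40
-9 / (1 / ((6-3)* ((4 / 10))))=-54/5 = -10.80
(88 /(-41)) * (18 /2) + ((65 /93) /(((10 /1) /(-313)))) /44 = -6648557/335544 = -19.81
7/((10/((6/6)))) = 7/10 = 0.70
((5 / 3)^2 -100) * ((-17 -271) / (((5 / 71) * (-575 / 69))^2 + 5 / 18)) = 72590400/1613 = 45003.35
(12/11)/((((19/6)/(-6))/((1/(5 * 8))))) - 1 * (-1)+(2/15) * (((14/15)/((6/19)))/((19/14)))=174749/141075 = 1.24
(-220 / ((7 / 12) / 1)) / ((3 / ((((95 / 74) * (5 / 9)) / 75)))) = -8360/6993 = -1.20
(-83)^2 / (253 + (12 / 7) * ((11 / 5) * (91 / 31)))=1067795/40931 = 26.09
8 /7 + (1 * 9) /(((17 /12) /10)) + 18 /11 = 86798/1309 = 66.31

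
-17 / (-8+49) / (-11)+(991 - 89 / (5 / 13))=1712983/2255 = 759.64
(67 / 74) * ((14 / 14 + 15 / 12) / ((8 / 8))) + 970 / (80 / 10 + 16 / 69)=2519223/21016 = 119.87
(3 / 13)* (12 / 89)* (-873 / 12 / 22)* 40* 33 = -157140/1157 = -135.82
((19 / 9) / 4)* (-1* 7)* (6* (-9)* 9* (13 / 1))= 46683/2 = 23341.50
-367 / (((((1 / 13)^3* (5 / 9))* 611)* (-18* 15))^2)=-10481887/49702500 = -0.21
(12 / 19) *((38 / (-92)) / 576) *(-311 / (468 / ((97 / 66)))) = 30167/68200704 = 0.00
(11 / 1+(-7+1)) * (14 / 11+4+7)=675/11 = 61.36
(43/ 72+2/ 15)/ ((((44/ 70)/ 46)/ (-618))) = -4361329/132 = -33040.37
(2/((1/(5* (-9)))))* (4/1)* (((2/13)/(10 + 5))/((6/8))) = -64/13 = -4.92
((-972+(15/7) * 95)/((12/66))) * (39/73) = -2307591/1022 = -2257.92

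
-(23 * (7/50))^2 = -25921/2500 = -10.37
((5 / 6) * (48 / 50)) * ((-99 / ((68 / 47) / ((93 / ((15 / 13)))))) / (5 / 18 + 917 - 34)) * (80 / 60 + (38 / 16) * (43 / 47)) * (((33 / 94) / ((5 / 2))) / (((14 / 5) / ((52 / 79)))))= -446327739/771969830 = -0.58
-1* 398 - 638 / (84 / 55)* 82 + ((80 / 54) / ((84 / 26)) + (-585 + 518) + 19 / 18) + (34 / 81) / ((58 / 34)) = -380576125/10962 = -34717.76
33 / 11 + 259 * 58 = 15025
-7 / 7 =-1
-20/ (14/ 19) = -190/7 = -27.14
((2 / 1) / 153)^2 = 4/23409 = 0.00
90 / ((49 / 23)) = 2070/49 = 42.24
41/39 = 1.05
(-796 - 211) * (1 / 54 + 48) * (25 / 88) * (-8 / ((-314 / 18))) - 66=-65962667/10362 = -6365.82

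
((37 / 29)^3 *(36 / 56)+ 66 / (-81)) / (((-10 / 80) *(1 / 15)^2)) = -936.58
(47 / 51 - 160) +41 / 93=-83602/527 = -158.64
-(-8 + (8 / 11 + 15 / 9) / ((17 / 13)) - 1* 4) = 5705/561 = 10.17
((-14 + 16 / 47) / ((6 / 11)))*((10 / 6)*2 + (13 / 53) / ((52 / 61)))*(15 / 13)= -288365/2756 = -104.63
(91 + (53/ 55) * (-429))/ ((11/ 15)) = -4836/11 = -439.64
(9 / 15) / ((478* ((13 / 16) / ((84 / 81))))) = 224/139815 = 0.00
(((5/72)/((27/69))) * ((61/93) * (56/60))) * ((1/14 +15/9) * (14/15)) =716933/4067820 = 0.18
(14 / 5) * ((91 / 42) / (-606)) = -91/9090 = -0.01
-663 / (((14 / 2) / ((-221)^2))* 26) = -2490891/14 = -177920.79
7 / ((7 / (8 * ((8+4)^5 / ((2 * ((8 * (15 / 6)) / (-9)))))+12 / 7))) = -15676356/35 = -447895.89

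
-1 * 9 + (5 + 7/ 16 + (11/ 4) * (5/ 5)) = -13/16 = -0.81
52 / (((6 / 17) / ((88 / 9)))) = 38896/27 = 1440.59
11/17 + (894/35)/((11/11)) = 15583/595 = 26.19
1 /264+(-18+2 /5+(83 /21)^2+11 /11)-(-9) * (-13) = -22891849/194040 = -117.97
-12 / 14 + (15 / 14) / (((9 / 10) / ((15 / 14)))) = 41/98 = 0.42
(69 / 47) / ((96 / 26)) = 299/752 = 0.40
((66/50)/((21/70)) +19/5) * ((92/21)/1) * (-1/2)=-1886/105 = -17.96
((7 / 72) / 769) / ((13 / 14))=49/359892 = 0.00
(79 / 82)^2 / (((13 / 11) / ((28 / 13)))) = 480557/284089 = 1.69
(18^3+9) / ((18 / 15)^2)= 16225/4 = 4056.25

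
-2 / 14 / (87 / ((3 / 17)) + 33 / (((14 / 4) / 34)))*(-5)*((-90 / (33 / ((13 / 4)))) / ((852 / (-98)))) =3185/3558236 = 0.00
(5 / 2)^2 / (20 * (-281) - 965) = -5/5268 = 0.00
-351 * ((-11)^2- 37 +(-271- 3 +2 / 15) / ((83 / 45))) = 1878552/83 = 22633.16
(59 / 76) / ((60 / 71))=4189/4560 = 0.92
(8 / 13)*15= 120/13 = 9.23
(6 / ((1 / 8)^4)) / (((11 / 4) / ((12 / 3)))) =393216/11 = 35746.91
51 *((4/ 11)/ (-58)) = -102/319 = -0.32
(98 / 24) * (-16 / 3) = -196/9 = -21.78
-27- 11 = -38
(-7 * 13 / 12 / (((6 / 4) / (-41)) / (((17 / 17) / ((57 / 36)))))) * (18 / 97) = 44772/1843 = 24.29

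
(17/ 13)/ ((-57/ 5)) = -85/741 = -0.11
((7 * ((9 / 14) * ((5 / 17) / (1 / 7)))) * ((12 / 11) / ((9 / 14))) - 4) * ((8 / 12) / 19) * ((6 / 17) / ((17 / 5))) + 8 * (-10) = -82101520/1026817 = -79.96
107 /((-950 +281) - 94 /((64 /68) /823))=-856/662929 = 0.00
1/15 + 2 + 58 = 901/15 = 60.07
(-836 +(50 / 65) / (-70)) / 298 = -76077/27118 = -2.81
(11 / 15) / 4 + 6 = 371/60 = 6.18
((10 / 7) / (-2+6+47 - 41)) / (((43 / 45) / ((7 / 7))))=45/301 = 0.15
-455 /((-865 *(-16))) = -91/2768 = -0.03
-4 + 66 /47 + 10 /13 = -1116/611 = -1.83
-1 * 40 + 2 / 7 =-278/7 = -39.71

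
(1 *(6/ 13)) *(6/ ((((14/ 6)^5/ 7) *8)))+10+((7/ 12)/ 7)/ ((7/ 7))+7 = 6411787/374556 = 17.12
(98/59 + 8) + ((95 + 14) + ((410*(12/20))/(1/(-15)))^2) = 803356901/59 = 13616218.66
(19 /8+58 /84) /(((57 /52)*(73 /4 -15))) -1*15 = -16925/1197 = -14.14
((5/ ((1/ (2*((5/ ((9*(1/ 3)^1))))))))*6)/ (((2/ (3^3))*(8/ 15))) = 10125/4 = 2531.25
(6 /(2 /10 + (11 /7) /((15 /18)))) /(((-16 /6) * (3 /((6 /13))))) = -315/1898 = -0.17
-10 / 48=-5/24 = -0.21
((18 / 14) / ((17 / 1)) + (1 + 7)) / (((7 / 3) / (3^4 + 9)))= 259470/833 = 311.49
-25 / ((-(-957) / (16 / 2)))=-200/957 = -0.21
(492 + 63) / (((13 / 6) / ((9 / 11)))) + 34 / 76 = 1141291/5434 = 210.03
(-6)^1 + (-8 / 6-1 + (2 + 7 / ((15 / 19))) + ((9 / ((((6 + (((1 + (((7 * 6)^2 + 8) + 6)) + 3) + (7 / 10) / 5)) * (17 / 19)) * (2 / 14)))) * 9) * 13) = 162793672/22798785 = 7.14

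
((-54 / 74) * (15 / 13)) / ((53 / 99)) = -40095/25493 = -1.57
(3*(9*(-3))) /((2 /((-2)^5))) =1296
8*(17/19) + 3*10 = 706/19 = 37.16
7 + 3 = 10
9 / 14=0.64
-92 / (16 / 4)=-23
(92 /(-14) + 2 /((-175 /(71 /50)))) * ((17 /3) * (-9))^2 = -74963421/4375 = -17134.50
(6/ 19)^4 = 1296/130321 = 0.01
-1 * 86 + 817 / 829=-70477/829 = -85.01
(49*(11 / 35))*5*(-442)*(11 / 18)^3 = -22649627/2916 = -7767.36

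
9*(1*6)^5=69984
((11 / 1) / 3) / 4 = 11/12 = 0.92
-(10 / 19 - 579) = 10991/19 = 578.47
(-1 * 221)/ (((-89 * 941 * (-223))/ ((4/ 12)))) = -221/56028081 = 0.00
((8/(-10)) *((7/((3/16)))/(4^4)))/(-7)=1/60 = 0.02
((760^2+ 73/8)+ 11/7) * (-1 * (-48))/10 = 97038597/35 = 2772531.34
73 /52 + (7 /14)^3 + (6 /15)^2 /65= 1.53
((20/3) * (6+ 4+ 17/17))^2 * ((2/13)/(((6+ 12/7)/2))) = 214.50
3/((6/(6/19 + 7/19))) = 13/38 = 0.34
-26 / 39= -2/3 = -0.67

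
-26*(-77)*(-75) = -150150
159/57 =2.79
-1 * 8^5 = -32768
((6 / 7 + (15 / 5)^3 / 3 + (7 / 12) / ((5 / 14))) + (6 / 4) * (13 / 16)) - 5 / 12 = 41303/3360 = 12.29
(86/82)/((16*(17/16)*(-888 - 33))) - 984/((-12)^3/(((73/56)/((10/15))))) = 213466873/191725184 = 1.11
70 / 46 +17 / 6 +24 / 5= 6317/690 = 9.16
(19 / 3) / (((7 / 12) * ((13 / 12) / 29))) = 26448/91 = 290.64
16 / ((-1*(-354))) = 8/177 = 0.05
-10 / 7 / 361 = -10/2527 = 0.00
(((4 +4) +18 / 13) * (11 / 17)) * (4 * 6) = 32208/221 = 145.74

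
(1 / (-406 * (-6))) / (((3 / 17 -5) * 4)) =-17/799008 = 0.00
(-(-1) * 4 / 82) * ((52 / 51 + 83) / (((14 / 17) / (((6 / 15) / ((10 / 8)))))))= 6856/4305 = 1.59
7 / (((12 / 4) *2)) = 7/6 = 1.17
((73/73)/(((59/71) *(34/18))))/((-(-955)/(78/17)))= 49842/16283705 = 0.00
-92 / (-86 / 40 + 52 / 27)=49680/121 = 410.58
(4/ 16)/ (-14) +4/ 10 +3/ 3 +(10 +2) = 3747/280 = 13.38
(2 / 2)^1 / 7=1/7 = 0.14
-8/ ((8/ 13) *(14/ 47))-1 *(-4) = -555/14 = -39.64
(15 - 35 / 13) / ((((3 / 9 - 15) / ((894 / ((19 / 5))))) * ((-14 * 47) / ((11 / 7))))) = 268200/568841 = 0.47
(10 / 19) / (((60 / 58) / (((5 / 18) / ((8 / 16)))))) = 145/513 = 0.28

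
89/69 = 1.29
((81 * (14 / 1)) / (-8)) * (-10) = 2835/2 = 1417.50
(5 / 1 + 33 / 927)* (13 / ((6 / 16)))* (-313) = -50650912/927 = -54639.60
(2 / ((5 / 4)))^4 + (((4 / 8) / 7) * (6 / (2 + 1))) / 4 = 115313/17500 = 6.59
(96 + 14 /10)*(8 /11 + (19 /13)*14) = 295122/143 = 2063.79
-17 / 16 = -1.06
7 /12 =0.58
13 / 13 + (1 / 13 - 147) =-1897/13 = -145.92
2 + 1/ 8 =17/8 = 2.12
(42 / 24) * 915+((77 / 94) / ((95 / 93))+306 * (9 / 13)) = 421150851/232180 = 1813.90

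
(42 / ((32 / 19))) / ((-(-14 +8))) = 133/32 = 4.16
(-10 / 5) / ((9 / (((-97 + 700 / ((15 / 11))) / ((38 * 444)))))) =-1249/227772 = -0.01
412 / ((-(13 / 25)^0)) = -412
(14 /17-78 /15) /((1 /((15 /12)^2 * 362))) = -84165/34 = -2475.44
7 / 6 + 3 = 25/6 = 4.17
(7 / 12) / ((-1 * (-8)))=7/96 = 0.07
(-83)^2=6889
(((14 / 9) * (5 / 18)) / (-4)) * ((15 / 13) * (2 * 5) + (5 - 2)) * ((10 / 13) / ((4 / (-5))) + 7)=-38465/4056 = -9.48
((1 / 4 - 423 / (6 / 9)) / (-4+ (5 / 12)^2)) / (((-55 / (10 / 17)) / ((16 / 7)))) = -2922624/721259 = -4.05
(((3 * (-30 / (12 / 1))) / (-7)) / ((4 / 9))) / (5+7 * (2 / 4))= 135/476 = 0.28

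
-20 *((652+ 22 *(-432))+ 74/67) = 11860200/67 = 177017.91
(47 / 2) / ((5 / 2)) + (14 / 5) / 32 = 759/80 = 9.49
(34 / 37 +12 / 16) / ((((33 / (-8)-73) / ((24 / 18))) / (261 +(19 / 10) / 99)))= -255308092/33901065 = -7.53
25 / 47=0.53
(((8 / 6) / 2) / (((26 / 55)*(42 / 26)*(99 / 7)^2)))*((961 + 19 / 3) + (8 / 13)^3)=223203050/52853229 = 4.22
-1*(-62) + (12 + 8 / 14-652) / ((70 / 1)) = 12952/245 = 52.87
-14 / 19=-0.74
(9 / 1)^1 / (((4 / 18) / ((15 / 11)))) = 1215/22 = 55.23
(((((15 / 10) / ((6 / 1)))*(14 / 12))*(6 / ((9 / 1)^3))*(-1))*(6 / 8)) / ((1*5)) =-7/19440 = 0.00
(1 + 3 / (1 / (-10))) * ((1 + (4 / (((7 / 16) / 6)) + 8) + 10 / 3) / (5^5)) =-40919/65625 = -0.62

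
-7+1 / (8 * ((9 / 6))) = -83/12 = -6.92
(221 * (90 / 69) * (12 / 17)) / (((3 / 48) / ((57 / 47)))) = 4268160/1081 = 3948.34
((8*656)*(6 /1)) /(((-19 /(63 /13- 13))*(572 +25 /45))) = 30039552/1272791 = 23.60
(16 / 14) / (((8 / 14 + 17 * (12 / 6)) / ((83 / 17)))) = 332/2057 = 0.16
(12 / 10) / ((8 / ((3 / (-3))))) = -3/20 = -0.15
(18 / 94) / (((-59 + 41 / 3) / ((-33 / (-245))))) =-891/1566040 = 0.00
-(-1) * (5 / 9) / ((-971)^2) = 5/8485569 = 0.00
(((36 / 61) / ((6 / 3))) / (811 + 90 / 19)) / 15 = 114/4727195 = 0.00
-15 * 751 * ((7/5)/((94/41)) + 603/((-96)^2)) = -366538317/48128 = -7615.91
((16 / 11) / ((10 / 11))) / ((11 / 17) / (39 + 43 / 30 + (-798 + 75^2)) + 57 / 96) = 635492096/235879945 = 2.69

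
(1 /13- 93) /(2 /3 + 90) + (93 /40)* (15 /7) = 48975/12376 = 3.96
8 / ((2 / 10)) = 40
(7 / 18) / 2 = 7/36 = 0.19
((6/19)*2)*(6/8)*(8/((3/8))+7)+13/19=268/19 = 14.11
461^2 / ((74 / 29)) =6163109/74 = 83285.26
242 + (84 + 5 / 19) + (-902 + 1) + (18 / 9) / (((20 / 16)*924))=-12612562/21945 = -574.74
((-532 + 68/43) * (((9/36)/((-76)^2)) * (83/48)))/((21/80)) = -1183165/7823592 = -0.15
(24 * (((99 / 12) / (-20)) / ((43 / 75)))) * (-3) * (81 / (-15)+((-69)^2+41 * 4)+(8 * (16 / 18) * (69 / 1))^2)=547237449/43 = 12726452.30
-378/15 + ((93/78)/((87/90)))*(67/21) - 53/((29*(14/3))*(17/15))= -9695051/448630 = -21.61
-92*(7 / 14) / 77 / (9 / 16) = -736/693 = -1.06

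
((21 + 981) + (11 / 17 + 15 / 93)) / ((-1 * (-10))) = 52848/527 = 100.28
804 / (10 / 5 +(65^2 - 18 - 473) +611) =268/1449 = 0.18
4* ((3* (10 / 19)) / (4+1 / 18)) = 2160/1387 = 1.56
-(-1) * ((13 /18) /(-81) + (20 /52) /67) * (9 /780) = -4033/110059560 = 0.00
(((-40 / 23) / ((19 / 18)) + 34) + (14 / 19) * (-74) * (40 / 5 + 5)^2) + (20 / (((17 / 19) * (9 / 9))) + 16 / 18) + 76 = -607322074/66861 = -9083.35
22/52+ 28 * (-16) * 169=-1968501/26 = -75711.58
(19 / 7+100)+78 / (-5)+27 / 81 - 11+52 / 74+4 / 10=301283/3885 = 77.55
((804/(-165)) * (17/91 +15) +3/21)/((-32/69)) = 25506609/160160 = 159.26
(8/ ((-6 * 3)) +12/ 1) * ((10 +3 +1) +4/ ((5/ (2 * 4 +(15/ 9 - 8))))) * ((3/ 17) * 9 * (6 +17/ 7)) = 282256/119 = 2371.90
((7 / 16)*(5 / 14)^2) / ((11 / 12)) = 75/1232 = 0.06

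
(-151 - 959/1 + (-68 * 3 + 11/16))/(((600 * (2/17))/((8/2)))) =-74.42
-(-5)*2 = 10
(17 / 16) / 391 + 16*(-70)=-412159/368 = -1120.00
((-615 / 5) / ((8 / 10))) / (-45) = 41/12 = 3.42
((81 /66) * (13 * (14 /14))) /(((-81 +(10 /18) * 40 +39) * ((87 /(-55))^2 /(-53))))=5115825/299396 = 17.09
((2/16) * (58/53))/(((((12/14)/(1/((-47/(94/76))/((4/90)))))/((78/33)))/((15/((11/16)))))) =-10556/1096623 = -0.01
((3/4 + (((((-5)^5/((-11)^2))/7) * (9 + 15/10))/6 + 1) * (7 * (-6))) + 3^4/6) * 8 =235638/121 = 1947.42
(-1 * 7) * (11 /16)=-77/16 = -4.81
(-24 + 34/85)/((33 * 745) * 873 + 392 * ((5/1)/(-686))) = -826/751194575 = 0.00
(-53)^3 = -148877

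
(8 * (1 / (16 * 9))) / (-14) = -1/252 = 0.00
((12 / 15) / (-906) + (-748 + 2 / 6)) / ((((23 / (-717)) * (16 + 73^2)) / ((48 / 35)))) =844671888/141241625 = 5.98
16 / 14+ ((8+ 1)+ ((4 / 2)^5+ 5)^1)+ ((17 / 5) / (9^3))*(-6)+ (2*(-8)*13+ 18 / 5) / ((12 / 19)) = -4703579/17010 = -276.52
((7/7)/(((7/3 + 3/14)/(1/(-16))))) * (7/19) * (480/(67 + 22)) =-8820/180937 = -0.05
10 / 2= 5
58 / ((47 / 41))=2378/47 = 50.60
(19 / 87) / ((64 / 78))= 247/928 = 0.27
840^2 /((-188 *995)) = -35280/9353 = -3.77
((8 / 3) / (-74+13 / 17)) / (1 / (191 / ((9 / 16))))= -415616/33615 = -12.36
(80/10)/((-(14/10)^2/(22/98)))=-2200/2401 = -0.92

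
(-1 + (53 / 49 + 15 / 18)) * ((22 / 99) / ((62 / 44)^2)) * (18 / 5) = 260392/706335 = 0.37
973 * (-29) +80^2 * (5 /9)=-221953/9 = -24661.44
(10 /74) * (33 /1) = 165/37 = 4.46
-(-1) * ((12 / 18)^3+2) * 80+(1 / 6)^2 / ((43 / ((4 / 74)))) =15782723/85914 = 183.70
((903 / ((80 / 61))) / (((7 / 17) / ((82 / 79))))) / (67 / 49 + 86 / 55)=592.18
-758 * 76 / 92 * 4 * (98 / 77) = -3187.79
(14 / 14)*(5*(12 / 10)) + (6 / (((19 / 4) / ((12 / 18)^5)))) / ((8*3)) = 27734/4617 = 6.01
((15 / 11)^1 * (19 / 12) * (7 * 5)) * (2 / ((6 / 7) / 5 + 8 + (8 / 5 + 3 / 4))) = 232750/16203 = 14.36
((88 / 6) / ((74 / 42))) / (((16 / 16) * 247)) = 308/9139 = 0.03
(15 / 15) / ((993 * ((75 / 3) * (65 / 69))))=23/537875 = 0.00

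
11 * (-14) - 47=-201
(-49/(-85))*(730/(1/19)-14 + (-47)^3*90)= -5378593.95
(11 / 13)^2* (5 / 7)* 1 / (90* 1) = 121/21294 = 0.01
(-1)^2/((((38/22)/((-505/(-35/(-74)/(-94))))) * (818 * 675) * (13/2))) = 7728116/477333675 = 0.02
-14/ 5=-2.80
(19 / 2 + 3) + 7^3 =711/2 = 355.50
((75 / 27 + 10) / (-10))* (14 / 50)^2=-1127/11250 = -0.10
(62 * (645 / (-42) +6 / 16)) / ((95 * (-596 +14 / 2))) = 0.02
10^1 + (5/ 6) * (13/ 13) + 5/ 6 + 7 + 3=65/3 = 21.67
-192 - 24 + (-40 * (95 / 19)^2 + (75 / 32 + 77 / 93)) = -3609377/2976 = -1212.83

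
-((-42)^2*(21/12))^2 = -9529569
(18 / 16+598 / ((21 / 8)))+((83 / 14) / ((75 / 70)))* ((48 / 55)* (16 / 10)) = 54668707/231000 = 236.66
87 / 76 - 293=-22181/76 = -291.86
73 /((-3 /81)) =-1971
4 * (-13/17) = -52/17 = -3.06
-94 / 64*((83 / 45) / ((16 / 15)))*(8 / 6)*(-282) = 183347/192 = 954.93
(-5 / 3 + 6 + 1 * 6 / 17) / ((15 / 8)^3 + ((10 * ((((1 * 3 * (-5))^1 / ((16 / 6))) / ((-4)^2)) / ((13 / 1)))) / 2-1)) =1590784/1852269 = 0.86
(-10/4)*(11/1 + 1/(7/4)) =-405/14 = -28.93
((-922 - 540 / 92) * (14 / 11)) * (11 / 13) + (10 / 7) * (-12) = -2127298/2093 = -1016.39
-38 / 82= -19/41 = -0.46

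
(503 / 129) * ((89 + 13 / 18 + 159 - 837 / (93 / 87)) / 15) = -4837351/34830 = -138.88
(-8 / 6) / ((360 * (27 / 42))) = -7/1215 = -0.01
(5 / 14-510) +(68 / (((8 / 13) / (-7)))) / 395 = -1414577/2765 = -511.60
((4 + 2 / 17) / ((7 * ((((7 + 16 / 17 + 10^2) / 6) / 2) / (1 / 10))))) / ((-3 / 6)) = -24/1835 = -0.01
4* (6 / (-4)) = -6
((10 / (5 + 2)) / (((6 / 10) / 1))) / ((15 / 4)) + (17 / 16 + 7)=8767/1008 = 8.70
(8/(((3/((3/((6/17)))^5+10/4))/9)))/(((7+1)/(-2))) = -4259811/16 = -266238.19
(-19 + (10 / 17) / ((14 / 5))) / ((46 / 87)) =-97266/2737 = -35.54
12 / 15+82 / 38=281/95 = 2.96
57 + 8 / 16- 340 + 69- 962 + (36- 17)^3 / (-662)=-392520/331 = -1185.86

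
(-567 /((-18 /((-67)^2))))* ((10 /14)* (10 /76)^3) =25250625/109744 = 230.09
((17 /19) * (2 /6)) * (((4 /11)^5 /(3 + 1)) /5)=4352/45899535 = 0.00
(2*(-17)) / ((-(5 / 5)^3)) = 34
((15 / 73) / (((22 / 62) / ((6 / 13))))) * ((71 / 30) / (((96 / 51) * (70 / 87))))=9765837/23383360 = 0.42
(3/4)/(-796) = -3/3184 = 0.00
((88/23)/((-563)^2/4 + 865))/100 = 88/184246675 = 0.00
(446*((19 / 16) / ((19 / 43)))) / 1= 9589/8 = 1198.62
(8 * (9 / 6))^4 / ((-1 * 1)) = -20736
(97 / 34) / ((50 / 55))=1067/340 = 3.14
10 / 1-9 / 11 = 9.18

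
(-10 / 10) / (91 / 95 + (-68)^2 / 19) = -95/23211 = 0.00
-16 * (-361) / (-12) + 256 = -676/3 = -225.33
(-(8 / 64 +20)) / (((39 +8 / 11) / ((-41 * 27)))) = 85239/152 = 560.78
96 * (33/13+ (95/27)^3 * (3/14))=1139.77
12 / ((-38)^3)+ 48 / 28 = 164595/96026 = 1.71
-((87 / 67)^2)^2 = -57289761/20151121 = -2.84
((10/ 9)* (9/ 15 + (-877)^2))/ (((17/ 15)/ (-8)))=-6032389.02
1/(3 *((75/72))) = 8/25 = 0.32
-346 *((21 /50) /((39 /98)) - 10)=1005822/325 = 3094.84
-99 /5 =-19.80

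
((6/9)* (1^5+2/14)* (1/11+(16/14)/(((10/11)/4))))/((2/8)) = 42048/2695 = 15.60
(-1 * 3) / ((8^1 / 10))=-15/4 = -3.75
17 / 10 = 1.70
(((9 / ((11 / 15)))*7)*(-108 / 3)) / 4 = -8505/11 = -773.18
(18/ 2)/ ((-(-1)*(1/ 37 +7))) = 333/260 = 1.28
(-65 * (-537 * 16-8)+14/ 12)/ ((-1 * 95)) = -3354007/570 = -5884.22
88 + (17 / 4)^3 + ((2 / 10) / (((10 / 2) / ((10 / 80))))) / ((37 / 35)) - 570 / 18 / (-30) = 17670409/106560 = 165.83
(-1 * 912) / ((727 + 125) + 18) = -152/145 = -1.05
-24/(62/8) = -96/31 = -3.10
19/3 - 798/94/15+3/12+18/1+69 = 262309/2820 = 93.02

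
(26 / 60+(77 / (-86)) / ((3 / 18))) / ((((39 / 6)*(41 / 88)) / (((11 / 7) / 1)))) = -6167128/2406495 = -2.56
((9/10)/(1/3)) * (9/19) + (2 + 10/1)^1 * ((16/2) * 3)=54963/190 = 289.28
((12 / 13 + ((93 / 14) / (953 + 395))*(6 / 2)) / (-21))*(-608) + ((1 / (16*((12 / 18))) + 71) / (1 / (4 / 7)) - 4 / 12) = 347480251/5152056 = 67.44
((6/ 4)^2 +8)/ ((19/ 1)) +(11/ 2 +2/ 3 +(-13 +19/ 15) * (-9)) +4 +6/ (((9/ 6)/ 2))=141709/1140 = 124.31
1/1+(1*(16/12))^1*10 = 43/3 = 14.33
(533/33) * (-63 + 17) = -742.97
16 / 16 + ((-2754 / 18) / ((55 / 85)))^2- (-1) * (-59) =6758183/121 = 55852.75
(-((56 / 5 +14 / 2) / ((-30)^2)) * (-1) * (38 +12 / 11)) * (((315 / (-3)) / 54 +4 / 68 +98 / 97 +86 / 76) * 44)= 565522412/63445275 = 8.91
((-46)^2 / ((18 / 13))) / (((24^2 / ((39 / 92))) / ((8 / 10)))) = 3887/4320 = 0.90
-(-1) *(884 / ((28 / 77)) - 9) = 2422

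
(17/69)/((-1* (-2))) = 17/138 = 0.12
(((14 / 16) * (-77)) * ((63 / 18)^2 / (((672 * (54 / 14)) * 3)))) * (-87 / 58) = 26411/165888 = 0.16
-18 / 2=-9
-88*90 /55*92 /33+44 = -3932/11 = -357.45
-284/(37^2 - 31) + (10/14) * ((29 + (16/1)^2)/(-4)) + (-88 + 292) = 2864027/18732 = 152.89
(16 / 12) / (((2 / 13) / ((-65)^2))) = 36616.67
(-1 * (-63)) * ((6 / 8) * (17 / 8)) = 3213/32 = 100.41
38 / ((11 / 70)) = 2660/11 = 241.82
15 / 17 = 0.88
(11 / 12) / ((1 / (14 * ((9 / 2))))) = 57.75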